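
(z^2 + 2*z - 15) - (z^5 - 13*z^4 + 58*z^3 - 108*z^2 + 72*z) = -z^5 + 13*z^4 - 58*z^3 + 109*z^2 - 70*z - 15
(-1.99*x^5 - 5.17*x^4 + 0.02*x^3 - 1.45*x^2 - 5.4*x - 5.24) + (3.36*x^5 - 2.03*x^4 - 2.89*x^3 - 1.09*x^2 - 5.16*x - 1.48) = 1.37*x^5 - 7.2*x^4 - 2.87*x^3 - 2.54*x^2 - 10.56*x - 6.72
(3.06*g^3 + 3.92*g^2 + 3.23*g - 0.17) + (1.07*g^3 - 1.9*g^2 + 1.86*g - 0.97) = 4.13*g^3 + 2.02*g^2 + 5.09*g - 1.14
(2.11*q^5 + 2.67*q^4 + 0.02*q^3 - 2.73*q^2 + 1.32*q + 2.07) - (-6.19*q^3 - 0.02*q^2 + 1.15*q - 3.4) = 2.11*q^5 + 2.67*q^4 + 6.21*q^3 - 2.71*q^2 + 0.17*q + 5.47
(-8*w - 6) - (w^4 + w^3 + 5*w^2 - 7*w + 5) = -w^4 - w^3 - 5*w^2 - w - 11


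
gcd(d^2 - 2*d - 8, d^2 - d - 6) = d + 2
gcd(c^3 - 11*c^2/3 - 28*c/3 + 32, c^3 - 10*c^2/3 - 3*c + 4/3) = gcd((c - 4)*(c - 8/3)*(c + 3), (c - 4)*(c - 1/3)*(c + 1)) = c - 4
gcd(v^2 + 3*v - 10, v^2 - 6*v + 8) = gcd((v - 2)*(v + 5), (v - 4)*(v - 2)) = v - 2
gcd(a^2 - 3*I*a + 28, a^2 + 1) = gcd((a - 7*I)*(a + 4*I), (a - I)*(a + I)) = 1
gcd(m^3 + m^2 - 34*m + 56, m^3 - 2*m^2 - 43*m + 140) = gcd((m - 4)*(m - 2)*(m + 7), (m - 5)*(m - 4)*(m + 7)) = m^2 + 3*m - 28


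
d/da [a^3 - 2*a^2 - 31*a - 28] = 3*a^2 - 4*a - 31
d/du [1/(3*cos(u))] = sin(u)/(3*cos(u)^2)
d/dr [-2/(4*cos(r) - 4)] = -sin(r)/(2*(cos(r) - 1)^2)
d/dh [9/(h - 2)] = -9/(h - 2)^2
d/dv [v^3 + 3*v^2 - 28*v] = 3*v^2 + 6*v - 28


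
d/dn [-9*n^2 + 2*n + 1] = 2 - 18*n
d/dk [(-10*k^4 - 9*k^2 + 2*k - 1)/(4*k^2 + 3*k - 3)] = (-80*k^5 - 90*k^4 + 120*k^3 - 35*k^2 + 62*k - 3)/(16*k^4 + 24*k^3 - 15*k^2 - 18*k + 9)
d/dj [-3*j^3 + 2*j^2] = j*(4 - 9*j)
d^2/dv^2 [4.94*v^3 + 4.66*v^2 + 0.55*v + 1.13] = 29.64*v + 9.32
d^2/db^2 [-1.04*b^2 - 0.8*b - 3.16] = -2.08000000000000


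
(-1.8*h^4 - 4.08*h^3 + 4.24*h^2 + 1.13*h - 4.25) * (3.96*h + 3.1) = -7.128*h^5 - 21.7368*h^4 + 4.1424*h^3 + 17.6188*h^2 - 13.327*h - 13.175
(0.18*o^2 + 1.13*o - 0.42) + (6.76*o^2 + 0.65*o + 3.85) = 6.94*o^2 + 1.78*o + 3.43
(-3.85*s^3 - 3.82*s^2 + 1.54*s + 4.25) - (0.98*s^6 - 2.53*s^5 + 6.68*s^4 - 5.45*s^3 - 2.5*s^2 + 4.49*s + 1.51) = -0.98*s^6 + 2.53*s^5 - 6.68*s^4 + 1.6*s^3 - 1.32*s^2 - 2.95*s + 2.74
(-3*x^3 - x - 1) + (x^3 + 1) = -2*x^3 - x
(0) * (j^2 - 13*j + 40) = 0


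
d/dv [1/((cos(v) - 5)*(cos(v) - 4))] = (2*cos(v) - 9)*sin(v)/((cos(v) - 5)^2*(cos(v) - 4)^2)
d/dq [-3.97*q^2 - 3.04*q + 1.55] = -7.94*q - 3.04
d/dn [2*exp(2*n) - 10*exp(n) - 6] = (4*exp(n) - 10)*exp(n)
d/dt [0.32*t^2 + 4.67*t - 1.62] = 0.64*t + 4.67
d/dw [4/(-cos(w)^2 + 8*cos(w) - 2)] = 8*(4 - cos(w))*sin(w)/(cos(w)^2 - 8*cos(w) + 2)^2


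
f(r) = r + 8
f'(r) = 1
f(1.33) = 9.33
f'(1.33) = 1.00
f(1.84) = 9.84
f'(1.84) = 1.00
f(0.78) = 8.78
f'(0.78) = 1.00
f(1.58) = 9.58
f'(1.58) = 1.00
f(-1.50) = 6.50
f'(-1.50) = 1.00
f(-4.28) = 3.72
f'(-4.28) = 1.00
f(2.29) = 10.29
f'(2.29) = 1.00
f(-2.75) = 5.25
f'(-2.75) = 1.00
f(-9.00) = -1.00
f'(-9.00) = 1.00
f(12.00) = 20.00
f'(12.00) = 1.00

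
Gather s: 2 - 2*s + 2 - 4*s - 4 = -6*s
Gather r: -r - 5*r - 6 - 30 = -6*r - 36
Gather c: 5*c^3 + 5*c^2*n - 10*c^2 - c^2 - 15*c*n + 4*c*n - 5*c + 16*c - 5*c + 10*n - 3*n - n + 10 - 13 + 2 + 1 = 5*c^3 + c^2*(5*n - 11) + c*(6 - 11*n) + 6*n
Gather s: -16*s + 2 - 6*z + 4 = -16*s - 6*z + 6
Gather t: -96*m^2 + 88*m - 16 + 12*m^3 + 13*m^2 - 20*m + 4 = 12*m^3 - 83*m^2 + 68*m - 12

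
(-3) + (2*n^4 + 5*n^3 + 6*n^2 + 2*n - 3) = 2*n^4 + 5*n^3 + 6*n^2 + 2*n - 6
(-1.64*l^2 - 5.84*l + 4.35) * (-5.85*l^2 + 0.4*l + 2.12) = 9.594*l^4 + 33.508*l^3 - 31.2603*l^2 - 10.6408*l + 9.222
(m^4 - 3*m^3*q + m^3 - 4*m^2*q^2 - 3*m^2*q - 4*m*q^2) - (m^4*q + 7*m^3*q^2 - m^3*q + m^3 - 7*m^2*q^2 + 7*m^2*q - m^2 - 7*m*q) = -m^4*q + m^4 - 7*m^3*q^2 - 2*m^3*q + 3*m^2*q^2 - 10*m^2*q + m^2 - 4*m*q^2 + 7*m*q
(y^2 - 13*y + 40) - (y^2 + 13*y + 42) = -26*y - 2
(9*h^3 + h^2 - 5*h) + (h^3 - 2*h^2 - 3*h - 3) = 10*h^3 - h^2 - 8*h - 3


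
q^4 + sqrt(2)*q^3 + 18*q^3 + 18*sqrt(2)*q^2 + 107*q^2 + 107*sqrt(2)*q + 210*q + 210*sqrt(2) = (q + 5)*(q + 6)*(q + 7)*(q + sqrt(2))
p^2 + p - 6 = (p - 2)*(p + 3)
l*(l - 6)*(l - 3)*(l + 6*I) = l^4 - 9*l^3 + 6*I*l^3 + 18*l^2 - 54*I*l^2 + 108*I*l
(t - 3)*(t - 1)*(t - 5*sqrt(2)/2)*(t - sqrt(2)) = t^4 - 7*sqrt(2)*t^3/2 - 4*t^3 + 8*t^2 + 14*sqrt(2)*t^2 - 20*t - 21*sqrt(2)*t/2 + 15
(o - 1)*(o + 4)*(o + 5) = o^3 + 8*o^2 + 11*o - 20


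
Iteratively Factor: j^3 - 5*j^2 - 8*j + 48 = (j + 3)*(j^2 - 8*j + 16) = (j - 4)*(j + 3)*(j - 4)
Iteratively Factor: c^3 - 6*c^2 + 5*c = (c - 1)*(c^2 - 5*c) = c*(c - 1)*(c - 5)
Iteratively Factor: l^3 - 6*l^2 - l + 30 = (l - 5)*(l^2 - l - 6) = (l - 5)*(l - 3)*(l + 2)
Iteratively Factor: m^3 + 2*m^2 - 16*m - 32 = (m + 2)*(m^2 - 16) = (m + 2)*(m + 4)*(m - 4)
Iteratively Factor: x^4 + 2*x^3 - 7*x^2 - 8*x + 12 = (x + 2)*(x^3 - 7*x + 6) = (x - 1)*(x + 2)*(x^2 + x - 6) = (x - 2)*(x - 1)*(x + 2)*(x + 3)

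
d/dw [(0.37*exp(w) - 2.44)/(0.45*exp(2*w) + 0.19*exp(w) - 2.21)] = (-0.1665*exp(2*w) + 2.196*exp(w) - 0.3541)*exp(w)/(0.2025*exp(4*w) + 0.171*exp(3*w) - 1.9529*exp(2*w) - 0.8398*exp(w) + 4.8841)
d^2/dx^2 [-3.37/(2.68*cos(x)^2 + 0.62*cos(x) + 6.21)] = (96.818752*(1 - cos(x)^2)^2 + 16.798776*cos(x)^3 - 174.64014*cos(x)^2 - 46.572726*cos(x) + 12.762864)/(2.68*cos(x)^2 + 0.62*cos(x) + 6.21)^3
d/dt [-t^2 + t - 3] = 1 - 2*t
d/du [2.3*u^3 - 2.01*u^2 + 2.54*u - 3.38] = 6.9*u^2 - 4.02*u + 2.54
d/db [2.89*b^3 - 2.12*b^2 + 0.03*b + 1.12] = 8.67*b^2 - 4.24*b + 0.03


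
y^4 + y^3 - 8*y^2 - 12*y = y*(y - 3)*(y + 2)^2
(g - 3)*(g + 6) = g^2 + 3*g - 18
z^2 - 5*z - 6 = (z - 6)*(z + 1)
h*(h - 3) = h^2 - 3*h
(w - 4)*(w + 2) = w^2 - 2*w - 8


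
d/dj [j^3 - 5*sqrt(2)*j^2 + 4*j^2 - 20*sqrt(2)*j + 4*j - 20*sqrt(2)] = 3*j^2 - 10*sqrt(2)*j + 8*j - 20*sqrt(2) + 4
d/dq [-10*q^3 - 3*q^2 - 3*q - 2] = -30*q^2 - 6*q - 3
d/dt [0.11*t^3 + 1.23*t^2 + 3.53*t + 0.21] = 0.33*t^2 + 2.46*t + 3.53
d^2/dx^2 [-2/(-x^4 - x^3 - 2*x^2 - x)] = 4*(-x*(6*x^2 + 3*x + 2)*(x^3 + x^2 + 2*x + 1) + (4*x^3 + 3*x^2 + 4*x + 1)^2)/(x^3*(x^3 + x^2 + 2*x + 1)^3)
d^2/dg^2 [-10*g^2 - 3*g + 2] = -20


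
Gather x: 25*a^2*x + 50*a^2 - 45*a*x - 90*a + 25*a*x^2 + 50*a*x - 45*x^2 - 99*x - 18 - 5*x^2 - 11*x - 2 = 50*a^2 - 90*a + x^2*(25*a - 50) + x*(25*a^2 + 5*a - 110) - 20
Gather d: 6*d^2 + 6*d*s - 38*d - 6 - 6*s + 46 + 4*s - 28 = 6*d^2 + d*(6*s - 38) - 2*s + 12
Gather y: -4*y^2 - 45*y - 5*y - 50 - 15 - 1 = -4*y^2 - 50*y - 66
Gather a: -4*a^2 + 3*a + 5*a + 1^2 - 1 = -4*a^2 + 8*a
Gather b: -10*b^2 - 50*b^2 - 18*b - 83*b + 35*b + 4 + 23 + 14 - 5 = -60*b^2 - 66*b + 36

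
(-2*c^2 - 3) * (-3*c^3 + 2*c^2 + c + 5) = 6*c^5 - 4*c^4 + 7*c^3 - 16*c^2 - 3*c - 15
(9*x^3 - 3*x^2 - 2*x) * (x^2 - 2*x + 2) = 9*x^5 - 21*x^4 + 22*x^3 - 2*x^2 - 4*x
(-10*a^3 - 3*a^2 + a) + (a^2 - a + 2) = -10*a^3 - 2*a^2 + 2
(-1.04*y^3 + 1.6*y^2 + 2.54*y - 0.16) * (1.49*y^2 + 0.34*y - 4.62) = -1.5496*y^5 + 2.0304*y^4 + 9.1334*y^3 - 6.7668*y^2 - 11.7892*y + 0.7392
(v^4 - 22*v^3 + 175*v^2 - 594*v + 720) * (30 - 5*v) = -5*v^5 + 140*v^4 - 1535*v^3 + 8220*v^2 - 21420*v + 21600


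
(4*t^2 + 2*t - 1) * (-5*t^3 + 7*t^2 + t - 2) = -20*t^5 + 18*t^4 + 23*t^3 - 13*t^2 - 5*t + 2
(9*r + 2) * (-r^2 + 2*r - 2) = -9*r^3 + 16*r^2 - 14*r - 4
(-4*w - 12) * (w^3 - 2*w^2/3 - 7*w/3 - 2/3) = -4*w^4 - 28*w^3/3 + 52*w^2/3 + 92*w/3 + 8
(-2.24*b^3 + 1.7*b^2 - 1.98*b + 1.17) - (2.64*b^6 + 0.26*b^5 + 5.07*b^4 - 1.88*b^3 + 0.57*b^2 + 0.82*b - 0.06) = -2.64*b^6 - 0.26*b^5 - 5.07*b^4 - 0.36*b^3 + 1.13*b^2 - 2.8*b + 1.23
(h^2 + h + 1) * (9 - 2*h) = -2*h^3 + 7*h^2 + 7*h + 9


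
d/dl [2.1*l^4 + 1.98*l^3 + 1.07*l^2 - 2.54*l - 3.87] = 8.4*l^3 + 5.94*l^2 + 2.14*l - 2.54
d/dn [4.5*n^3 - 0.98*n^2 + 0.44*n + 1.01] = 13.5*n^2 - 1.96*n + 0.44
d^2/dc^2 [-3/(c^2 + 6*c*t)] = 6*(c*(c + 6*t) - 4*(c + 3*t)^2)/(c^3*(c + 6*t)^3)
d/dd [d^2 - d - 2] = 2*d - 1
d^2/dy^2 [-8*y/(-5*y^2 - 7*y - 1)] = 16*(y*(10*y + 7)^2 - (15*y + 7)*(5*y^2 + 7*y + 1))/(5*y^2 + 7*y + 1)^3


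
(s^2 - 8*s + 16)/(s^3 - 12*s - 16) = (s - 4)/(s^2 + 4*s + 4)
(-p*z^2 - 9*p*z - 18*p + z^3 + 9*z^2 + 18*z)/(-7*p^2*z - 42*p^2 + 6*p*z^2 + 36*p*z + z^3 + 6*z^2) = (z + 3)/(7*p + z)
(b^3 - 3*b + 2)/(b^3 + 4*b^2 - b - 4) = (b^2 + b - 2)/(b^2 + 5*b + 4)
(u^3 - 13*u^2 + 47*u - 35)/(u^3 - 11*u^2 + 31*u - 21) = (u - 5)/(u - 3)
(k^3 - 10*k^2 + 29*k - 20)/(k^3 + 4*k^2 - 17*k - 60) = (k^2 - 6*k + 5)/(k^2 + 8*k + 15)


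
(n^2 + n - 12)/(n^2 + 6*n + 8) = (n - 3)/(n + 2)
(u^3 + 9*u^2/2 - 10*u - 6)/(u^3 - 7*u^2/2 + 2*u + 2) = (u + 6)/(u - 2)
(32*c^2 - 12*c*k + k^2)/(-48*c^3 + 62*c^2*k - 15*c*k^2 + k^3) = (-4*c + k)/(6*c^2 - 7*c*k + k^2)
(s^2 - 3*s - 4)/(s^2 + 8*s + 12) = (s^2 - 3*s - 4)/(s^2 + 8*s + 12)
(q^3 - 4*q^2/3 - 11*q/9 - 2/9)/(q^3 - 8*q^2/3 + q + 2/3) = (q + 1/3)/(q - 1)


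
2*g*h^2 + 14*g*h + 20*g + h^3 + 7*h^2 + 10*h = (2*g + h)*(h + 2)*(h + 5)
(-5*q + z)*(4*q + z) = -20*q^2 - q*z + z^2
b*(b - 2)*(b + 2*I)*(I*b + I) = I*b^4 - 2*b^3 - I*b^3 + 2*b^2 - 2*I*b^2 + 4*b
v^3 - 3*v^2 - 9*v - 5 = (v - 5)*(v + 1)^2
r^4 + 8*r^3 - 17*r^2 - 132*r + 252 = (r - 3)*(r - 2)*(r + 6)*(r + 7)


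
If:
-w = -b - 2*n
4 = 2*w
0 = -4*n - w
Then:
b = 3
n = -1/2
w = 2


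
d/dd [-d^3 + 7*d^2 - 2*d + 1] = -3*d^2 + 14*d - 2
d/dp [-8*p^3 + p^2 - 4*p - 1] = -24*p^2 + 2*p - 4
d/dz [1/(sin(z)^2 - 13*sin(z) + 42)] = (13 - 2*sin(z))*cos(z)/(sin(z)^2 - 13*sin(z) + 42)^2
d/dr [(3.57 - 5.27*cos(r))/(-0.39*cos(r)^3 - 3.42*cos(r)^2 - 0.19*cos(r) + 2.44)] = (4.1106*cos(r)^3 + 13.8465*cos(r)^2 - 24.4188*cos(r) + 12.1805)*sin(r)/(0.1521*cos(r)^6 + 2.6676*cos(r)^5 + 11.8446*cos(r)^4 - 0.6036*cos(r)^3 - 16.6535*cos(r)^2 - 0.9272*cos(r) + 5.9536)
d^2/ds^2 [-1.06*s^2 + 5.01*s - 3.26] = -2.12000000000000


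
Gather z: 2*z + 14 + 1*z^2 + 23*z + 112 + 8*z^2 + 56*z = 9*z^2 + 81*z + 126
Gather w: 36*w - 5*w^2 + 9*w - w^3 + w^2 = -w^3 - 4*w^2 + 45*w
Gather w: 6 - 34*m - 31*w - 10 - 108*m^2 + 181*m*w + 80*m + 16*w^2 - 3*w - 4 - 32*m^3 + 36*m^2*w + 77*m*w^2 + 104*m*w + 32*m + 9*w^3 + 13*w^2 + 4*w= -32*m^3 - 108*m^2 + 78*m + 9*w^3 + w^2*(77*m + 29) + w*(36*m^2 + 285*m - 30) - 8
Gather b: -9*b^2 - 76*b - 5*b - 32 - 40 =-9*b^2 - 81*b - 72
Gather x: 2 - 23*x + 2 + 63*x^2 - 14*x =63*x^2 - 37*x + 4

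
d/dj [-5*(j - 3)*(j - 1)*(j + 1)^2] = -20*j^3 + 30*j^2 + 40*j - 10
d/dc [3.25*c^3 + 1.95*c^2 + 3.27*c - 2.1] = 9.75*c^2 + 3.9*c + 3.27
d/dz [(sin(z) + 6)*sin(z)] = 2*(sin(z) + 3)*cos(z)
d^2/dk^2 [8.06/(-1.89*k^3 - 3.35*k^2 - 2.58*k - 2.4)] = ((91.4004*k + 54.002)*(1.89*k^3 + 3.35*k^2 + 2.58*k + 2.4) - 8.06*(5.67*k^2 + 6.7*k + 2.58)*(11.34*k^2 + 13.4*k + 5.16))/(1.89*k^3 + 3.35*k^2 + 2.58*k + 2.4)^3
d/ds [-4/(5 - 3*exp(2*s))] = -24*exp(2*s)/(3*exp(2*s) - 5)^2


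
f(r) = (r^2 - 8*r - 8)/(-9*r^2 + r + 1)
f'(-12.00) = 0.00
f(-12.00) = -0.18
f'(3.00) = -0.18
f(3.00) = 0.30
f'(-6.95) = -0.01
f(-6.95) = -0.22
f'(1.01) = -4.20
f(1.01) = 2.10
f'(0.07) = -9.77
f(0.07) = -8.34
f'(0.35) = -953.33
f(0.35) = -43.14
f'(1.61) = -0.96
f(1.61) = 0.88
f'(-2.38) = -0.02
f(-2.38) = -0.32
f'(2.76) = -0.22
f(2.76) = 0.35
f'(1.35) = -1.63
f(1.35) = 1.21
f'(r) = (2*r - 8)/(-9*r^2 + r + 1) + (18*r - 1)*(r^2 - 8*r - 8)/(-9*r^2 + r + 1)^2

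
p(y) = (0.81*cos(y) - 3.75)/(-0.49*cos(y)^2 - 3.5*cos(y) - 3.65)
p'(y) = (-0.98*sin(y)*cos(y) - 3.5*sin(y))*(0.81*cos(y) - 3.75)/(-0.49*cos(y)^2 - 3.5*cos(y) - 3.65)^2 - 0.81*sin(y)/(-0.49*cos(y)^2 - 3.5*cos(y) - 3.65) = (-0.3969*cos(y)^2 + 3.675*cos(y) + 16.0815)*sin(y)/(0.2401*cos(y)^4 + 3.43*cos(y)^3 + 15.827*cos(y)^2 + 25.55*cos(y) + 13.3225)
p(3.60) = 4.94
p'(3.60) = -6.73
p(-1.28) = 0.75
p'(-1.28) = -0.74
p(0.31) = 0.40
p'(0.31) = 0.11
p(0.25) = 0.40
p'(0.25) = 0.08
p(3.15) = 7.12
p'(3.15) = -0.25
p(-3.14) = 7.12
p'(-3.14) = -0.05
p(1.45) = 0.90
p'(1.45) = 0.99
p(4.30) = 1.75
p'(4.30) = -2.46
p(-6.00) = 0.40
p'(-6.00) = 0.10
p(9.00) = 5.17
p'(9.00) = 6.79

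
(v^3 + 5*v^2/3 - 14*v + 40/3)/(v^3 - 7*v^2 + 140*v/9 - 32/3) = 3*(v^2 + 3*v - 10)/(3*v^2 - 17*v + 24)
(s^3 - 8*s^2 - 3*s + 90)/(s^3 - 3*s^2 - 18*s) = (s - 5)/s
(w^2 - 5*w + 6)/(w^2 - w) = (w^2 - 5*w + 6)/(w*(w - 1))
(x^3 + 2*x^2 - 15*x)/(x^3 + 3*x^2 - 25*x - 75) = x*(x - 3)/(x^2 - 2*x - 15)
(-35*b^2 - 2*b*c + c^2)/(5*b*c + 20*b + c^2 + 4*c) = (-7*b + c)/(c + 4)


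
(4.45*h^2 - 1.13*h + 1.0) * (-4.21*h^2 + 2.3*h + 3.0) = -18.7345*h^4 + 14.9923*h^3 + 6.541*h^2 - 1.09*h + 3.0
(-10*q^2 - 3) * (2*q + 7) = -20*q^3 - 70*q^2 - 6*q - 21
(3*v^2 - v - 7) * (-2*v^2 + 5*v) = -6*v^4 + 17*v^3 + 9*v^2 - 35*v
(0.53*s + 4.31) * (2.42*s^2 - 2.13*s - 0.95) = 1.2826*s^3 + 9.3013*s^2 - 9.6838*s - 4.0945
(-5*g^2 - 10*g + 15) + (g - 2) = -5*g^2 - 9*g + 13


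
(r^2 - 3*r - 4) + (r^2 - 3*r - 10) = 2*r^2 - 6*r - 14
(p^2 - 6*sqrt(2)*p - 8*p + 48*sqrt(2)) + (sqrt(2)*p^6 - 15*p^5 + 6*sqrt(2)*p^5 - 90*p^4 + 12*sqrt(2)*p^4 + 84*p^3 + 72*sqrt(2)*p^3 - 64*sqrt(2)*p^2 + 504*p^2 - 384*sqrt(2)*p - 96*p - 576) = sqrt(2)*p^6 - 15*p^5 + 6*sqrt(2)*p^5 - 90*p^4 + 12*sqrt(2)*p^4 + 84*p^3 + 72*sqrt(2)*p^3 - 64*sqrt(2)*p^2 + 505*p^2 - 390*sqrt(2)*p - 104*p - 576 + 48*sqrt(2)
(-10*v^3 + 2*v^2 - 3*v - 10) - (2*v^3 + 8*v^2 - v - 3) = -12*v^3 - 6*v^2 - 2*v - 7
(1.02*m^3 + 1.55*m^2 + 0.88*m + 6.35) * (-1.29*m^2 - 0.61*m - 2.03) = -1.3158*m^5 - 2.6217*m^4 - 4.1513*m^3 - 11.8748*m^2 - 5.6599*m - 12.8905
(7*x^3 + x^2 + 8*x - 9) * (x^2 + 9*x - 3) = 7*x^5 + 64*x^4 - 4*x^3 + 60*x^2 - 105*x + 27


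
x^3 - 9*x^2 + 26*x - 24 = (x - 4)*(x - 3)*(x - 2)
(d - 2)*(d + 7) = d^2 + 5*d - 14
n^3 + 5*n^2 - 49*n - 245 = (n - 7)*(n + 5)*(n + 7)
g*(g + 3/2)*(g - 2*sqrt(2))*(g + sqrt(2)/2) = g^4 - 3*sqrt(2)*g^3/2 + 3*g^3/2 - 9*sqrt(2)*g^2/4 - 2*g^2 - 3*g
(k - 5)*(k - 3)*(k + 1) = k^3 - 7*k^2 + 7*k + 15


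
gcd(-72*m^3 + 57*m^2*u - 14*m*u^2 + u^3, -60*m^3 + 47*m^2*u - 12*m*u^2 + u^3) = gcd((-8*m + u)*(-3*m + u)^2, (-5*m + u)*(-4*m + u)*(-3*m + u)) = -3*m + u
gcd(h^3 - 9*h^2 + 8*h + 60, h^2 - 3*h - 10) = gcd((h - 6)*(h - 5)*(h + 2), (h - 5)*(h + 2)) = h^2 - 3*h - 10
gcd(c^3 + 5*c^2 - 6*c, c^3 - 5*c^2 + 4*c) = c^2 - c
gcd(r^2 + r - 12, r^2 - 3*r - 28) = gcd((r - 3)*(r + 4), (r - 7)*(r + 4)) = r + 4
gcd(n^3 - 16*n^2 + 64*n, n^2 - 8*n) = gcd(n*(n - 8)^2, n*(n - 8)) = n^2 - 8*n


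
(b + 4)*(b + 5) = b^2 + 9*b + 20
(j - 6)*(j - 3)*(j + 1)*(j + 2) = j^4 - 6*j^3 - 7*j^2 + 36*j + 36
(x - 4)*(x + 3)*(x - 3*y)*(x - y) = x^4 - 4*x^3*y - x^3 + 3*x^2*y^2 + 4*x^2*y - 12*x^2 - 3*x*y^2 + 48*x*y - 36*y^2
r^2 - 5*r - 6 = (r - 6)*(r + 1)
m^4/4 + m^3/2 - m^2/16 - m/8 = m*(m/4 + 1/2)*(m - 1/2)*(m + 1/2)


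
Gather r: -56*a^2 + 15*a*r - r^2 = -56*a^2 + 15*a*r - r^2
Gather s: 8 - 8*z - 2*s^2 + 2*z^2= -2*s^2 + 2*z^2 - 8*z + 8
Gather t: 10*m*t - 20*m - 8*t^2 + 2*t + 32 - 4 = -20*m - 8*t^2 + t*(10*m + 2) + 28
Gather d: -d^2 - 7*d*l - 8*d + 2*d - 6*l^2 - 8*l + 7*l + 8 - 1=-d^2 + d*(-7*l - 6) - 6*l^2 - l + 7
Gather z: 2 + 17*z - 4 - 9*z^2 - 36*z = -9*z^2 - 19*z - 2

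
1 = 1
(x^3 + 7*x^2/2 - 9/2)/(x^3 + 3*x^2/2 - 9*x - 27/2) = (x - 1)/(x - 3)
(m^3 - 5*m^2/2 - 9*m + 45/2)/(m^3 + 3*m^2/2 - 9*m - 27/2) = (2*m - 5)/(2*m + 3)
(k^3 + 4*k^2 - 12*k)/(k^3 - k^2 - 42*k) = (k - 2)/(k - 7)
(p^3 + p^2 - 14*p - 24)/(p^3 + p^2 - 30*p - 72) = (p^2 - 2*p - 8)/(p^2 - 2*p - 24)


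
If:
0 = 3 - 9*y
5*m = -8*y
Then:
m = -8/15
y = 1/3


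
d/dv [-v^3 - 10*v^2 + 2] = v*(-3*v - 20)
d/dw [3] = 0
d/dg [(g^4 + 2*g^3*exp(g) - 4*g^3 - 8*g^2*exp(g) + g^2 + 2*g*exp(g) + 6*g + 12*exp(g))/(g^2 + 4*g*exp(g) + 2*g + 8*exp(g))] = 2*((g^2 + 4*g*exp(g) + 2*g + 8*exp(g))*(g^3*exp(g) + 2*g^3 - g^2*exp(g) - 6*g^2 - 7*g*exp(g) + g + 7*exp(g) + 3) - (2*g*exp(g) + g + 6*exp(g) + 1)*(g^4 + 2*g^3*exp(g) - 4*g^3 - 8*g^2*exp(g) + g^2 + 2*g*exp(g) + 6*g + 12*exp(g)))/(g^2 + 4*g*exp(g) + 2*g + 8*exp(g))^2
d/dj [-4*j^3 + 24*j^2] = 12*j*(4 - j)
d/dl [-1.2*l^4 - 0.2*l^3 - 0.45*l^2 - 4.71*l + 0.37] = -4.8*l^3 - 0.6*l^2 - 0.9*l - 4.71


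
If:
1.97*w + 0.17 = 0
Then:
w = -0.09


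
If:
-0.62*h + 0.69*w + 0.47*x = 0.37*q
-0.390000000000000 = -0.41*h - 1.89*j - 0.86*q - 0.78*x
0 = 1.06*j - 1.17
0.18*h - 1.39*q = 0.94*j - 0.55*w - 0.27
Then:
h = -0.517079231631796*x - 1.16378665563228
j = 1.10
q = -0.66046222678019*x - 1.41741807751449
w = -1.49994224278317*x - 1.80578610894547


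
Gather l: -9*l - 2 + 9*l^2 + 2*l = 9*l^2 - 7*l - 2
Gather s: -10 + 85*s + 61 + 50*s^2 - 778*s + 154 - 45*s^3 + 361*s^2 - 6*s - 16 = -45*s^3 + 411*s^2 - 699*s + 189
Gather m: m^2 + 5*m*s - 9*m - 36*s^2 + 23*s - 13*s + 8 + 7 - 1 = m^2 + m*(5*s - 9) - 36*s^2 + 10*s + 14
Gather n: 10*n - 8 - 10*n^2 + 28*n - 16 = -10*n^2 + 38*n - 24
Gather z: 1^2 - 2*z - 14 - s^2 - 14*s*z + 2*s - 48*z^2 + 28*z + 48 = -s^2 + 2*s - 48*z^2 + z*(26 - 14*s) + 35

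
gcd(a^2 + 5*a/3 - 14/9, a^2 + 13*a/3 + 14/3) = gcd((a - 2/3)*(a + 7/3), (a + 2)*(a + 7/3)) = a + 7/3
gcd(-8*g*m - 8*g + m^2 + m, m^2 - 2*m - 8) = 1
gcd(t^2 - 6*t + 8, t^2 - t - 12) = t - 4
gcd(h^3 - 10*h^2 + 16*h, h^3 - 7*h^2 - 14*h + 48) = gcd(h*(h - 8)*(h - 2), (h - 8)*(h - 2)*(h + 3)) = h^2 - 10*h + 16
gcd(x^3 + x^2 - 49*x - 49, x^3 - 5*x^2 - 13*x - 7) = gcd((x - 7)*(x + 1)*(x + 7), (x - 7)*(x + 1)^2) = x^2 - 6*x - 7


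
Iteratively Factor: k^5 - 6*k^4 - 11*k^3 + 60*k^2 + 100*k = (k)*(k^4 - 6*k^3 - 11*k^2 + 60*k + 100) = k*(k - 5)*(k^3 - k^2 - 16*k - 20) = k*(k - 5)*(k + 2)*(k^2 - 3*k - 10) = k*(k - 5)*(k + 2)^2*(k - 5)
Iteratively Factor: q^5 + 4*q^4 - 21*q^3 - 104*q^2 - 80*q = (q + 4)*(q^4 - 21*q^2 - 20*q) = (q - 5)*(q + 4)*(q^3 + 5*q^2 + 4*q) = (q - 5)*(q + 4)^2*(q^2 + q) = q*(q - 5)*(q + 4)^2*(q + 1)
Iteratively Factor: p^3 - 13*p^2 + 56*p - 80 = (p - 4)*(p^2 - 9*p + 20) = (p - 5)*(p - 4)*(p - 4)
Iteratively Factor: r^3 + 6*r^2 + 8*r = (r + 4)*(r^2 + 2*r) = (r + 2)*(r + 4)*(r)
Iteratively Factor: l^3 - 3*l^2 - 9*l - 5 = (l + 1)*(l^2 - 4*l - 5) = (l + 1)^2*(l - 5)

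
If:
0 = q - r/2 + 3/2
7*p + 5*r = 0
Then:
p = -5*r/7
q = r/2 - 3/2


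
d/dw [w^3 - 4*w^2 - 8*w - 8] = 3*w^2 - 8*w - 8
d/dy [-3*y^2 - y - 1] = -6*y - 1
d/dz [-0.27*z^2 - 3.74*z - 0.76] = -0.54*z - 3.74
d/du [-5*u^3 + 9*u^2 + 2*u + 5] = -15*u^2 + 18*u + 2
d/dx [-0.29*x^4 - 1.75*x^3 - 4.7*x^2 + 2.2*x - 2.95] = -1.16*x^3 - 5.25*x^2 - 9.4*x + 2.2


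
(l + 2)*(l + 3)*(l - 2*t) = l^3 - 2*l^2*t + 5*l^2 - 10*l*t + 6*l - 12*t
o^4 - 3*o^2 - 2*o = o*(o - 2)*(o + 1)^2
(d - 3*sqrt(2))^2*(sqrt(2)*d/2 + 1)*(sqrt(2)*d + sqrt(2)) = d^4 - 5*sqrt(2)*d^3 + d^3 - 5*sqrt(2)*d^2 + 6*d^2 + 6*d + 18*sqrt(2)*d + 18*sqrt(2)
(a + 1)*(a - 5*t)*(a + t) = a^3 - 4*a^2*t + a^2 - 5*a*t^2 - 4*a*t - 5*t^2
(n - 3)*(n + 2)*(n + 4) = n^3 + 3*n^2 - 10*n - 24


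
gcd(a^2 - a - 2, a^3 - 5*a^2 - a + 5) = a + 1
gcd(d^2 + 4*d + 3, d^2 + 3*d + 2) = d + 1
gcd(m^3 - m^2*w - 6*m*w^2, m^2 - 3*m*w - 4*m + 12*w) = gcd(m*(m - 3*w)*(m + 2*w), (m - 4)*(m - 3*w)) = -m + 3*w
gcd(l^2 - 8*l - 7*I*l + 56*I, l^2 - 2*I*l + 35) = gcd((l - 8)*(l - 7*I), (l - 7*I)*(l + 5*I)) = l - 7*I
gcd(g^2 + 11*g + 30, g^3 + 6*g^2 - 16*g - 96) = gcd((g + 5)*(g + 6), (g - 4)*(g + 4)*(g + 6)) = g + 6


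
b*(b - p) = b^2 - b*p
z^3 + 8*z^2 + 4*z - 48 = (z - 2)*(z + 4)*(z + 6)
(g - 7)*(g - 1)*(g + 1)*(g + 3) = g^4 - 4*g^3 - 22*g^2 + 4*g + 21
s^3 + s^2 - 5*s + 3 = (s - 1)^2*(s + 3)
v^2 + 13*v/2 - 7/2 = (v - 1/2)*(v + 7)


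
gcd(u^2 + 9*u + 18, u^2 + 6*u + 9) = u + 3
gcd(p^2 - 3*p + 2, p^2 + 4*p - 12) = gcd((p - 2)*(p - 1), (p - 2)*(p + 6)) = p - 2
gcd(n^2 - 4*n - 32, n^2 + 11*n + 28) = n + 4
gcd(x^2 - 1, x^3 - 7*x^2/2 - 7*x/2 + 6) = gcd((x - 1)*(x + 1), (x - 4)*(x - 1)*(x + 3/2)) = x - 1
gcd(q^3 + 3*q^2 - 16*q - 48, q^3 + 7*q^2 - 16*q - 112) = q^2 - 16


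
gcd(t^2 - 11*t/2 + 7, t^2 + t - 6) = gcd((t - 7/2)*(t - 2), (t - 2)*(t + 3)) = t - 2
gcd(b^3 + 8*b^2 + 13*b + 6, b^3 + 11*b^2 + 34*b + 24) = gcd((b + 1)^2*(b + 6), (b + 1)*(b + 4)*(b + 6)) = b^2 + 7*b + 6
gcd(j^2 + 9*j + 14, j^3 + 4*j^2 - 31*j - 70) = j^2 + 9*j + 14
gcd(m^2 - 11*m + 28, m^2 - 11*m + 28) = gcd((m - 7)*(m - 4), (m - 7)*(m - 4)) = m^2 - 11*m + 28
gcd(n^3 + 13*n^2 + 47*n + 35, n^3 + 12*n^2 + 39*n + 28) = n^2 + 8*n + 7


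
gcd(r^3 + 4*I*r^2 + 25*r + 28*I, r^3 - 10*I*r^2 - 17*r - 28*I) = r^2 - 3*I*r + 4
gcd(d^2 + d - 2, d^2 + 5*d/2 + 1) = d + 2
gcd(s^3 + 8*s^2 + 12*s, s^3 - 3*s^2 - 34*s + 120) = s + 6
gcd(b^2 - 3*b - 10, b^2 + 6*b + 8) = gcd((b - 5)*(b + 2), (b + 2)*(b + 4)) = b + 2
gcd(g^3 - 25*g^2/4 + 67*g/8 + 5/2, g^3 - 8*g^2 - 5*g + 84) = g - 4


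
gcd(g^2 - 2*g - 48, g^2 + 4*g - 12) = g + 6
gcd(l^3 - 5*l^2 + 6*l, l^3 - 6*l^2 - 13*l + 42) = l - 2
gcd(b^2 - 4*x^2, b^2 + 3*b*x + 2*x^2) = b + 2*x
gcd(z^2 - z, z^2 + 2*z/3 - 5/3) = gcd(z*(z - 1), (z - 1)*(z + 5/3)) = z - 1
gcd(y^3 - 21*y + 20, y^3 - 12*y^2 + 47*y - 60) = y - 4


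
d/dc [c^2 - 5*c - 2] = 2*c - 5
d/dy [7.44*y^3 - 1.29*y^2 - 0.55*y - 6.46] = 22.32*y^2 - 2.58*y - 0.55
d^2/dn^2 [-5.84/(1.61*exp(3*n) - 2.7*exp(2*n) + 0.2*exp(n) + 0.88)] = (-5.84*(4.83*exp(2*n) - 5.4*exp(n) + 0.2)*(9.66*exp(2*n) - 10.8*exp(n) + 0.4)*exp(n) + (84.6216*exp(2*n) - 63.072*exp(n) + 1.168)*(1.61*exp(3*n) - 2.7*exp(2*n) + 0.2*exp(n) + 0.88))*exp(n)/(1.61*exp(3*n) - 2.7*exp(2*n) + 0.2*exp(n) + 0.88)^3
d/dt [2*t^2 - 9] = 4*t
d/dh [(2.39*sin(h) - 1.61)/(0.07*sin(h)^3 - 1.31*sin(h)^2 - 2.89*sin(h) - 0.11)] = (-0.3346*sin(h)^3 + 3.469*sin(h)^2 - 4.2182*sin(h) - 4.9158)*cos(h)/(0.0049*sin(h)^6 - 0.1834*sin(h)^5 + 1.3115*sin(h)^4 + 7.5564*sin(h)^3 + 8.6403*sin(h)^2 + 0.6358*sin(h) + 0.0121)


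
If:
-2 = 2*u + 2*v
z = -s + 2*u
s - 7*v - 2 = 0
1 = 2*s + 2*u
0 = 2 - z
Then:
No Solution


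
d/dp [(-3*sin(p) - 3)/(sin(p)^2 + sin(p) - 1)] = 3*(sin(p)^2 + 2*sin(p) + 2)*cos(p)/(sin(p) - cos(p)^2)^2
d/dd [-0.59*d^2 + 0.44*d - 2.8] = 0.44 - 1.18*d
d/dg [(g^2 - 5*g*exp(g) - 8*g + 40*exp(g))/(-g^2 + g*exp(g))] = 4*(g^3*exp(g) - 9*g^2*exp(g) - 2*g^2 + 20*g*exp(g) - 10*exp(2*g))/(g^2*(g^2 - 2*g*exp(g) + exp(2*g)))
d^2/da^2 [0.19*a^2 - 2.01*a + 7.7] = 0.380000000000000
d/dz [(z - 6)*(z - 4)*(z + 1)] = 3*z^2 - 18*z + 14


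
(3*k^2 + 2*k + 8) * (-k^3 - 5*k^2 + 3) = -3*k^5 - 17*k^4 - 18*k^3 - 31*k^2 + 6*k + 24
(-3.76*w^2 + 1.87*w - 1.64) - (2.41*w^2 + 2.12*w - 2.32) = -6.17*w^2 - 0.25*w + 0.68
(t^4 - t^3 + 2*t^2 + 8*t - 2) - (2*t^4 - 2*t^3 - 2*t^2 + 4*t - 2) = -t^4 + t^3 + 4*t^2 + 4*t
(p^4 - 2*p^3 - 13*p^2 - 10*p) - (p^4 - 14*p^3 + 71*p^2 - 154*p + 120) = 12*p^3 - 84*p^2 + 144*p - 120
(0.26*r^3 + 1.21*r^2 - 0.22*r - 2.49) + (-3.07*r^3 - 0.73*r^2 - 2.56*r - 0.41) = -2.81*r^3 + 0.48*r^2 - 2.78*r - 2.9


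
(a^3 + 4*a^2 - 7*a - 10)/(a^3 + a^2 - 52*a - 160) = (a^2 - a - 2)/(a^2 - 4*a - 32)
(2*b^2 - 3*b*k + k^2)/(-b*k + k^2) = (-2*b + k)/k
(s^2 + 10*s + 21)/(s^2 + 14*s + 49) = (s + 3)/(s + 7)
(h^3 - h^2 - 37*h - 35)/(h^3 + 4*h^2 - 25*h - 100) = (h^2 - 6*h - 7)/(h^2 - h - 20)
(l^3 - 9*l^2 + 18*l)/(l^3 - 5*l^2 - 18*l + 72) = l/(l + 4)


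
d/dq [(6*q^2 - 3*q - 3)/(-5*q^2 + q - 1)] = 3*(-3*q^2 - 14*q + 2)/(25*q^4 - 10*q^3 + 11*q^2 - 2*q + 1)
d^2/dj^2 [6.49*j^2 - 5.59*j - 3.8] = 12.9800000000000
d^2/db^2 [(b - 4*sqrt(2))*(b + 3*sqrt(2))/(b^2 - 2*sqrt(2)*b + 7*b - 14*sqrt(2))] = 2*(-7*b^3 + sqrt(2)*b^3 - 72*b^2 + 42*sqrt(2)*b^2 - 588*b + 144*sqrt(2)*b - 1172 + 392*sqrt(2))/(b^6 - 6*sqrt(2)*b^5 + 21*b^5 - 126*sqrt(2)*b^4 + 171*b^4 - 898*sqrt(2)*b^3 + 847*b^3 - 2394*sqrt(2)*b^2 + 3528*b^2 - 2352*sqrt(2)*b + 8232*b - 5488*sqrt(2))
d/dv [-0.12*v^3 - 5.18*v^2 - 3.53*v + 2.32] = -0.36*v^2 - 10.36*v - 3.53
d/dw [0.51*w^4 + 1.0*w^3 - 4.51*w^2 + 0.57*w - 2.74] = 2.04*w^3 + 3.0*w^2 - 9.02*w + 0.57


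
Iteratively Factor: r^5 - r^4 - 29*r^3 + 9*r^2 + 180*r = (r + 4)*(r^4 - 5*r^3 - 9*r^2 + 45*r) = r*(r + 4)*(r^3 - 5*r^2 - 9*r + 45) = r*(r - 3)*(r + 4)*(r^2 - 2*r - 15) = r*(r - 3)*(r + 3)*(r + 4)*(r - 5)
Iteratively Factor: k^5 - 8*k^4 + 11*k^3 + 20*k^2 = (k - 5)*(k^4 - 3*k^3 - 4*k^2) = (k - 5)*(k - 4)*(k^3 + k^2) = (k - 5)*(k - 4)*(k + 1)*(k^2) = k*(k - 5)*(k - 4)*(k + 1)*(k)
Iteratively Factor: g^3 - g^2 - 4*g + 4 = (g - 2)*(g^2 + g - 2) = (g - 2)*(g + 2)*(g - 1)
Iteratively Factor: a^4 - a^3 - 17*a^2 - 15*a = (a - 5)*(a^3 + 4*a^2 + 3*a) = (a - 5)*(a + 1)*(a^2 + 3*a) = a*(a - 5)*(a + 1)*(a + 3)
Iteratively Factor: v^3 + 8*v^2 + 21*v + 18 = (v + 3)*(v^2 + 5*v + 6) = (v + 2)*(v + 3)*(v + 3)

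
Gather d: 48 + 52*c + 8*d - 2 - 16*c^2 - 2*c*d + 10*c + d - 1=-16*c^2 + 62*c + d*(9 - 2*c) + 45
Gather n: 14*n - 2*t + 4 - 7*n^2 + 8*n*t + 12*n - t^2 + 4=-7*n^2 + n*(8*t + 26) - t^2 - 2*t + 8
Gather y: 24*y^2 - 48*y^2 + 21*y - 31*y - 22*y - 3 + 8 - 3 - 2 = -24*y^2 - 32*y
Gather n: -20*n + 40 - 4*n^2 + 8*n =-4*n^2 - 12*n + 40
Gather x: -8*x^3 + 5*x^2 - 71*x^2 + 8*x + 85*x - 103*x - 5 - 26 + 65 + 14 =-8*x^3 - 66*x^2 - 10*x + 48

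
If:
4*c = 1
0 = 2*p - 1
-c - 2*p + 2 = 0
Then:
No Solution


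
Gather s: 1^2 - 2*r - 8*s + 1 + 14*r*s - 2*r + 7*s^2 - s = -4*r + 7*s^2 + s*(14*r - 9) + 2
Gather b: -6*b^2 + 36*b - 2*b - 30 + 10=-6*b^2 + 34*b - 20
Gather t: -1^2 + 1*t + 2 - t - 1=0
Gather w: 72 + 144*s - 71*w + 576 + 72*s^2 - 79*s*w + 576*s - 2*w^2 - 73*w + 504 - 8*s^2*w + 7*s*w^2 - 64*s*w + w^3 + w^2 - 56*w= 72*s^2 + 720*s + w^3 + w^2*(7*s - 1) + w*(-8*s^2 - 143*s - 200) + 1152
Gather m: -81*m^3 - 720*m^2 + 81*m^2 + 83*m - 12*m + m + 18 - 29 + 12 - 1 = -81*m^3 - 639*m^2 + 72*m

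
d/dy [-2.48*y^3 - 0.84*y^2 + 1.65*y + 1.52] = -7.44*y^2 - 1.68*y + 1.65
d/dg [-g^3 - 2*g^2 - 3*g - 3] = -3*g^2 - 4*g - 3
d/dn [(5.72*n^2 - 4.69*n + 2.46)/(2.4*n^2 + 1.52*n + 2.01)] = (19.9504*n^2 + 11.1864*n - 13.1661)/(5.76*n^4 + 7.296*n^3 + 11.9584*n^2 + 6.1104*n + 4.0401)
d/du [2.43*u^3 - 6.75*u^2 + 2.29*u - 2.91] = 7.29*u^2 - 13.5*u + 2.29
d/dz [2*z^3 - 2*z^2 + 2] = 2*z*(3*z - 2)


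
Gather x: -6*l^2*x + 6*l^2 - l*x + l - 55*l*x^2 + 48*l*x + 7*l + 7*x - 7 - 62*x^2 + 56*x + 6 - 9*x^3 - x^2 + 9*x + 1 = 6*l^2 + 8*l - 9*x^3 + x^2*(-55*l - 63) + x*(-6*l^2 + 47*l + 72)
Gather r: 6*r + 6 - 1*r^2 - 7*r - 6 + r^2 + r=0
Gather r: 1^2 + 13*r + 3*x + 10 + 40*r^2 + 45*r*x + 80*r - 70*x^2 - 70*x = 40*r^2 + r*(45*x + 93) - 70*x^2 - 67*x + 11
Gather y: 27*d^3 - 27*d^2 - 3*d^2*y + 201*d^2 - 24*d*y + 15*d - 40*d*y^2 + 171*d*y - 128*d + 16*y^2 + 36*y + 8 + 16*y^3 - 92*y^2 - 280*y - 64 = 27*d^3 + 174*d^2 - 113*d + 16*y^3 + y^2*(-40*d - 76) + y*(-3*d^2 + 147*d - 244) - 56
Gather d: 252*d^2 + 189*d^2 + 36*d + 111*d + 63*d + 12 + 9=441*d^2 + 210*d + 21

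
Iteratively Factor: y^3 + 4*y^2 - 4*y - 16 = (y + 2)*(y^2 + 2*y - 8) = (y + 2)*(y + 4)*(y - 2)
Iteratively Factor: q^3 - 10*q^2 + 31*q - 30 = (q - 2)*(q^2 - 8*q + 15) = (q - 3)*(q - 2)*(q - 5)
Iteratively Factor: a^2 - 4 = (a + 2)*(a - 2)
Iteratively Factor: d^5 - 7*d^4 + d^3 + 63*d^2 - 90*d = (d + 3)*(d^4 - 10*d^3 + 31*d^2 - 30*d) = d*(d + 3)*(d^3 - 10*d^2 + 31*d - 30) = d*(d - 3)*(d + 3)*(d^2 - 7*d + 10) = d*(d - 5)*(d - 3)*(d + 3)*(d - 2)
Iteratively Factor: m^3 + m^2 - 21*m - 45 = (m + 3)*(m^2 - 2*m - 15) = (m + 3)^2*(m - 5)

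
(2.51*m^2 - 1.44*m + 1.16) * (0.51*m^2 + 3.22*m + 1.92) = 1.2801*m^4 + 7.3478*m^3 + 0.773999999999999*m^2 + 0.9704*m + 2.2272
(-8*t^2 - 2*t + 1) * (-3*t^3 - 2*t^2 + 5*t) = 24*t^5 + 22*t^4 - 39*t^3 - 12*t^2 + 5*t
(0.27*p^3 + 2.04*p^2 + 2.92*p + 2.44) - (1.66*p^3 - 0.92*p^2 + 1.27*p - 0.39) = -1.39*p^3 + 2.96*p^2 + 1.65*p + 2.83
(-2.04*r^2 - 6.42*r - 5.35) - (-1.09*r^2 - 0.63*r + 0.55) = -0.95*r^2 - 5.79*r - 5.9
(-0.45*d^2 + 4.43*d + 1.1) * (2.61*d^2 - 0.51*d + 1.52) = -1.1745*d^4 + 11.7918*d^3 - 0.0723000000000001*d^2 + 6.1726*d + 1.672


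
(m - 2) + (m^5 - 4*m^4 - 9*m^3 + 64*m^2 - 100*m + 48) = m^5 - 4*m^4 - 9*m^3 + 64*m^2 - 99*m + 46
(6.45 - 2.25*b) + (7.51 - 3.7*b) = 13.96 - 5.95*b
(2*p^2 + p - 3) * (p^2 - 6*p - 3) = 2*p^4 - 11*p^3 - 15*p^2 + 15*p + 9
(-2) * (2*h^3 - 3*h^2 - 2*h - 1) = -4*h^3 + 6*h^2 + 4*h + 2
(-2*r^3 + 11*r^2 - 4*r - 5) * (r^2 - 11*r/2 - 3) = -2*r^5 + 22*r^4 - 117*r^3/2 - 16*r^2 + 79*r/2 + 15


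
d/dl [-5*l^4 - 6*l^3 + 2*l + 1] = -20*l^3 - 18*l^2 + 2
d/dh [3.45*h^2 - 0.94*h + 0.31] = 6.9*h - 0.94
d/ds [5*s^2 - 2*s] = 10*s - 2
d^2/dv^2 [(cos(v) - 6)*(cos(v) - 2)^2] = -115*cos(v)/4 + 20*cos(2*v) - 9*cos(3*v)/4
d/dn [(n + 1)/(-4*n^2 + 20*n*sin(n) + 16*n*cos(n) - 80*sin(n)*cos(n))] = (-n^2 + 5*n*sin(n) + 4*n*cos(n) - (n + 1)*(-4*n*sin(n) + 5*n*cos(n) - 2*n + 5*sin(n) + 4*cos(n) - 20*cos(2*n)) - 10*sin(2*n))/(4*(n - 5*sin(n))^2*(n - 4*cos(n))^2)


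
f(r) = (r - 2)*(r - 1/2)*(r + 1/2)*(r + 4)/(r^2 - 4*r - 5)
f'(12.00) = 27.72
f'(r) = (4 - 2*r)*(r - 2)*(r - 1/2)*(r + 1/2)*(r + 4)/(r^2 - 4*r - 5)^2 + (r - 2)*(r - 1/2)*(r + 1/2)/(r^2 - 4*r - 5) + (r - 2)*(r - 1/2)*(r + 4)/(r^2 - 4*r - 5) + (r - 2)*(r + 1/2)*(r + 4)/(r^2 - 4*r - 5) + (r - 1/2)*(r + 1/2)*(r + 4)/(r^2 - 4*r - 5) = (4*r^5 - 20*r^4 - 72*r^3 + 7*r^2 + 157*r + 21)/(2*(r^4 - 8*r^3 + 6*r^2 + 40*r + 25))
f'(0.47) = 0.99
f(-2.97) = -2.79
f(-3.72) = -0.92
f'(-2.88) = -1.87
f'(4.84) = -4334.94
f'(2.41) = -5.88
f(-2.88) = -2.97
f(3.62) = -24.89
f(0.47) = -0.03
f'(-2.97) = -1.98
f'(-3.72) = -3.06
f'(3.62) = -45.30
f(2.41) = -1.65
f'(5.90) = -119.72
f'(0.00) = 0.42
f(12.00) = 252.75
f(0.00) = -0.40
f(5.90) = 214.87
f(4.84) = -622.69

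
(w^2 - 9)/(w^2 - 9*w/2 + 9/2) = 2*(w + 3)/(2*w - 3)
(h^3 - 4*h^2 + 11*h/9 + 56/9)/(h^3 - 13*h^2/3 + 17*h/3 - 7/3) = (3*h^2 - 5*h - 8)/(3*(h^2 - 2*h + 1))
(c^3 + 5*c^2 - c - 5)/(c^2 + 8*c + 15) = (c^2 - 1)/(c + 3)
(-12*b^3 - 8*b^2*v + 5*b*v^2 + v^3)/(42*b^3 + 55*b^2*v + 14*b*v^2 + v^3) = (-2*b + v)/(7*b + v)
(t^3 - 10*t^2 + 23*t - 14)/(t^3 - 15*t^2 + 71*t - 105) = (t^2 - 3*t + 2)/(t^2 - 8*t + 15)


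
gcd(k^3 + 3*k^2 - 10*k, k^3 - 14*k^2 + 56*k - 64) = k - 2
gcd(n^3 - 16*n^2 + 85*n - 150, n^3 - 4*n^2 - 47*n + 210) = n^2 - 11*n + 30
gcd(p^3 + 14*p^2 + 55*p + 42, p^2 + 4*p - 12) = p + 6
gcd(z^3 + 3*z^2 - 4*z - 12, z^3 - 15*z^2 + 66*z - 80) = z - 2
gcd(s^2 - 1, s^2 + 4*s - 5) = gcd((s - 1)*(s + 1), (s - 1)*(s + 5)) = s - 1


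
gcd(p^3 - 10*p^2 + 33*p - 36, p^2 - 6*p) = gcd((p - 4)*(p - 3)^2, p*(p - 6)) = 1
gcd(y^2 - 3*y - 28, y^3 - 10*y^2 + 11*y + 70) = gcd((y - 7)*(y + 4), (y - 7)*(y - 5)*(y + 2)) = y - 7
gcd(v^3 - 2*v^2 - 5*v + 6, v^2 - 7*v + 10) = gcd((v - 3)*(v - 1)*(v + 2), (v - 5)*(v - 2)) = 1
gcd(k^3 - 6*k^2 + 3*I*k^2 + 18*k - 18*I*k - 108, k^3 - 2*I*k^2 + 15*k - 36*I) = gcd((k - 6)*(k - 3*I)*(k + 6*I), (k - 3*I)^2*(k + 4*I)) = k - 3*I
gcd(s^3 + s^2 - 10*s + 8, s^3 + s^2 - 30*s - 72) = s + 4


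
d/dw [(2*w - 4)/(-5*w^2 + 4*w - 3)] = 10*(w^2 - 4*w + 1)/(25*w^4 - 40*w^3 + 46*w^2 - 24*w + 9)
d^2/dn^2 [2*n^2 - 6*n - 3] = 4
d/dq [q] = 1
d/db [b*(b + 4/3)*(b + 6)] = 3*b^2 + 44*b/3 + 8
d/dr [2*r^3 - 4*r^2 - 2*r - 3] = 6*r^2 - 8*r - 2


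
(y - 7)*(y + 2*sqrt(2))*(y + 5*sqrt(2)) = y^3 - 7*y^2 + 7*sqrt(2)*y^2 - 49*sqrt(2)*y + 20*y - 140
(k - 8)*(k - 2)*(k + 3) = k^3 - 7*k^2 - 14*k + 48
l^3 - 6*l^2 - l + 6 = (l - 6)*(l - 1)*(l + 1)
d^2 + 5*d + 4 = (d + 1)*(d + 4)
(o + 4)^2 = o^2 + 8*o + 16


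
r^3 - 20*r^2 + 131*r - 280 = (r - 8)*(r - 7)*(r - 5)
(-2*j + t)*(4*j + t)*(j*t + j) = -8*j^3*t - 8*j^3 + 2*j^2*t^2 + 2*j^2*t + j*t^3 + j*t^2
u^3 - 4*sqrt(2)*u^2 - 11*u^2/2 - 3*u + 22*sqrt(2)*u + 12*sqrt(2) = (u - 6)*(u + 1/2)*(u - 4*sqrt(2))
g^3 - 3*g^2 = g^2*(g - 3)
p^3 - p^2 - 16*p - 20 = (p - 5)*(p + 2)^2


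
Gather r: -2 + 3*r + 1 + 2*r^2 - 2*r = 2*r^2 + r - 1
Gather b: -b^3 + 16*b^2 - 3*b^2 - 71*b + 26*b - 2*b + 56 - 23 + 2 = -b^3 + 13*b^2 - 47*b + 35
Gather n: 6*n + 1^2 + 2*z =6*n + 2*z + 1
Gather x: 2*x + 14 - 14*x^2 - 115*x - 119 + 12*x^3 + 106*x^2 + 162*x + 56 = 12*x^3 + 92*x^2 + 49*x - 49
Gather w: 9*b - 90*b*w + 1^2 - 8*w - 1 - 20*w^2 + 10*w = 9*b - 20*w^2 + w*(2 - 90*b)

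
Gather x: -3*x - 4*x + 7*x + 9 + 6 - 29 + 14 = 0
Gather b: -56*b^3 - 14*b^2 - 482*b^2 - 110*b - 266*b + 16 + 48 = -56*b^3 - 496*b^2 - 376*b + 64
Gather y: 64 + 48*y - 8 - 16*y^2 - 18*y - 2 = -16*y^2 + 30*y + 54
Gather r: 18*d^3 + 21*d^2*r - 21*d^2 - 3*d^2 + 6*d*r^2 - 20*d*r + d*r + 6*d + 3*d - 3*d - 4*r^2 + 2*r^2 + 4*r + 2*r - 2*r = 18*d^3 - 24*d^2 + 6*d + r^2*(6*d - 2) + r*(21*d^2 - 19*d + 4)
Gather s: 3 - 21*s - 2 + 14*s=1 - 7*s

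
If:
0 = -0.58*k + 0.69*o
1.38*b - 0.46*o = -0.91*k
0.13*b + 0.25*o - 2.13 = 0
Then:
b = -5.02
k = 13.24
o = 11.13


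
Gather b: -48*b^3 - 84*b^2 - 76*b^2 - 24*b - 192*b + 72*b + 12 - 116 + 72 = -48*b^3 - 160*b^2 - 144*b - 32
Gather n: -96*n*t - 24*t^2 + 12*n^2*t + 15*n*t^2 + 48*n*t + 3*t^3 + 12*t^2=12*n^2*t + n*(15*t^2 - 48*t) + 3*t^3 - 12*t^2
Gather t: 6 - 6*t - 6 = -6*t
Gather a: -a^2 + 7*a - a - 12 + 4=-a^2 + 6*a - 8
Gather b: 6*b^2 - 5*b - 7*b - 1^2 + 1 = 6*b^2 - 12*b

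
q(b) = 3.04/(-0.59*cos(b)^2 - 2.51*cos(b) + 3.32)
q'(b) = 3.04*(-1.18*sin(b)*cos(b) - 2.51*sin(b))/(-0.59*cos(b)^2 - 2.51*cos(b) + 3.32)^2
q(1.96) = 0.73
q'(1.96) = -0.33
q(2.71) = 0.59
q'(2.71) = -0.07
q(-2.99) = 0.58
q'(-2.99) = 0.02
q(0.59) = 3.68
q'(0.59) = -8.63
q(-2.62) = 0.60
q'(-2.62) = 0.09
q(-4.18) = 0.68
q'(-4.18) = -0.25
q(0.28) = 8.38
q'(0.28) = -23.26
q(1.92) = 0.74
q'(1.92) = -0.36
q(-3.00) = 0.58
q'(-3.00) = 0.02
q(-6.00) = 8.31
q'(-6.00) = -23.10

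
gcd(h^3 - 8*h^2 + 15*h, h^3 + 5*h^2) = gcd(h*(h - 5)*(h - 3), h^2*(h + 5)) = h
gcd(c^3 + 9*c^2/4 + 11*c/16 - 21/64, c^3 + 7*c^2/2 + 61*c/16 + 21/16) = c^2 + 5*c/2 + 21/16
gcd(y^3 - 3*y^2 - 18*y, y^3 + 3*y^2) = y^2 + 3*y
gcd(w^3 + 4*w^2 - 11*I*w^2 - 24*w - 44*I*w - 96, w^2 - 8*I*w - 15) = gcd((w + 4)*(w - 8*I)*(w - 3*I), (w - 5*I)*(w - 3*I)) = w - 3*I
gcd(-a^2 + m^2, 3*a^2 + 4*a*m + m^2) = a + m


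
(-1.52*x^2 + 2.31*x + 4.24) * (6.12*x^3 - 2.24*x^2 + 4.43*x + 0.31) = -9.3024*x^5 + 17.542*x^4 + 14.0408*x^3 + 0.264499999999998*x^2 + 19.4993*x + 1.3144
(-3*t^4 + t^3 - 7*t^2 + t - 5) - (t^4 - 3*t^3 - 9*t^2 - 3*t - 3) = -4*t^4 + 4*t^3 + 2*t^2 + 4*t - 2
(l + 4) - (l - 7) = 11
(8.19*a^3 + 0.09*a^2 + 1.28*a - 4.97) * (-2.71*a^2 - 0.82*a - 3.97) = -22.1949*a^5 - 6.9597*a^4 - 36.0569*a^3 + 12.0618*a^2 - 1.0062*a + 19.7309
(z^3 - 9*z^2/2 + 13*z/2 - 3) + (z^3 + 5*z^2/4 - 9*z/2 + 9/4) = 2*z^3 - 13*z^2/4 + 2*z - 3/4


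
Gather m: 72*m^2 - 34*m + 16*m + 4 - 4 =72*m^2 - 18*m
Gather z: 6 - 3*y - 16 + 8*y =5*y - 10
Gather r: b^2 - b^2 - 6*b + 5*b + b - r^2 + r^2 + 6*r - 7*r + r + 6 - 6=0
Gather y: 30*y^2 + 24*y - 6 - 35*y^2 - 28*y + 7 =-5*y^2 - 4*y + 1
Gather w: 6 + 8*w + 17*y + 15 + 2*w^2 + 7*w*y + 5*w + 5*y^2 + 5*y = 2*w^2 + w*(7*y + 13) + 5*y^2 + 22*y + 21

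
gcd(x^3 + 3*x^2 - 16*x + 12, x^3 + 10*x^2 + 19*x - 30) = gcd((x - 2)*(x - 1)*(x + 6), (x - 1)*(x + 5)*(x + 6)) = x^2 + 5*x - 6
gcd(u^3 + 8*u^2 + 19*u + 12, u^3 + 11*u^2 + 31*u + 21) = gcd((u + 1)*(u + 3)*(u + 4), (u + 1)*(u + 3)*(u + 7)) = u^2 + 4*u + 3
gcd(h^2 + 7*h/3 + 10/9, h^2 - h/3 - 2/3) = h + 2/3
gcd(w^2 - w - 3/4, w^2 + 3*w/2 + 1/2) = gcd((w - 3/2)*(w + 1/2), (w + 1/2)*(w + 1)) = w + 1/2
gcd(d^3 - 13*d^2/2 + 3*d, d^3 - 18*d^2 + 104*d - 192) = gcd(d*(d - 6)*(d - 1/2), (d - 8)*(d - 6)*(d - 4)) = d - 6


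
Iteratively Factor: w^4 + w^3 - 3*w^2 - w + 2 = (w - 1)*(w^3 + 2*w^2 - w - 2) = (w - 1)^2*(w^2 + 3*w + 2) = (w - 1)^2*(w + 2)*(w + 1)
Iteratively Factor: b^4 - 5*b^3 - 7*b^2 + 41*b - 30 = (b - 5)*(b^3 - 7*b + 6) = (b - 5)*(b - 2)*(b^2 + 2*b - 3) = (b - 5)*(b - 2)*(b - 1)*(b + 3)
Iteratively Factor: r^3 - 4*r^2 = (r)*(r^2 - 4*r) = r^2*(r - 4)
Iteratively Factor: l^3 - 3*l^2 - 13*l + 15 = (l - 5)*(l^2 + 2*l - 3) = (l - 5)*(l - 1)*(l + 3)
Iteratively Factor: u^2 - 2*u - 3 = (u + 1)*(u - 3)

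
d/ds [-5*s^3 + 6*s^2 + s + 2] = -15*s^2 + 12*s + 1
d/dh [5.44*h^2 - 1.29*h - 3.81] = 10.88*h - 1.29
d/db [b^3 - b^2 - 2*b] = 3*b^2 - 2*b - 2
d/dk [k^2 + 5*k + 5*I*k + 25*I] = 2*k + 5 + 5*I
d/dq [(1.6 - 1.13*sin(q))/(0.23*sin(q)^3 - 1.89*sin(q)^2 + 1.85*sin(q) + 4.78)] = (0.5198*sin(q)^3 - 3.2397*sin(q)^2 + 6.048*sin(q) - 8.3614)*cos(q)/(0.0529*sin(q)^6 - 0.8694*sin(q)^5 + 4.4231*sin(q)^4 - 4.7942*sin(q)^3 - 14.6459*sin(q)^2 + 17.686*sin(q) + 22.8484)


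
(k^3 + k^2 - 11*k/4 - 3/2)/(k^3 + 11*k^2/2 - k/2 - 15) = (k + 1/2)/(k + 5)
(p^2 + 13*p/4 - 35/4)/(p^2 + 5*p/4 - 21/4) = (p + 5)/(p + 3)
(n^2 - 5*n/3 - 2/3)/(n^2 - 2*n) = (n + 1/3)/n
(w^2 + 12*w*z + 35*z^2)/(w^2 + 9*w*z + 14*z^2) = (w + 5*z)/(w + 2*z)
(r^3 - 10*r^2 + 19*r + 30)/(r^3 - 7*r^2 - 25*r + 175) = (r^2 - 5*r - 6)/(r^2 - 2*r - 35)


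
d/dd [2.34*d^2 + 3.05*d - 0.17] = 4.68*d + 3.05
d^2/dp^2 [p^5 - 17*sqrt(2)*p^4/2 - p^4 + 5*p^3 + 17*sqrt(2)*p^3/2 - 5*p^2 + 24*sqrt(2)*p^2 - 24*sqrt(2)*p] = 20*p^3 - 102*sqrt(2)*p^2 - 12*p^2 + 30*p + 51*sqrt(2)*p - 10 + 48*sqrt(2)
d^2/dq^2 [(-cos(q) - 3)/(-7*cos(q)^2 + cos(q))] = (-595*sin(q)^4/cos(q)^3 + 49*sin(q)^2 + 112 - 311/cos(q) - 126/cos(q)^2 + 601/cos(q)^3)/(7*cos(q) - 1)^3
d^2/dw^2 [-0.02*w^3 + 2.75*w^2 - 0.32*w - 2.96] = 5.5 - 0.12*w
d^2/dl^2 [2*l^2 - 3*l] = 4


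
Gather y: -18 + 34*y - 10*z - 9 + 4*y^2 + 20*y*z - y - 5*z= 4*y^2 + y*(20*z + 33) - 15*z - 27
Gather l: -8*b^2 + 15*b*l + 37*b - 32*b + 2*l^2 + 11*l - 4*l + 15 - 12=-8*b^2 + 5*b + 2*l^2 + l*(15*b + 7) + 3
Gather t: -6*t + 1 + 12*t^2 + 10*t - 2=12*t^2 + 4*t - 1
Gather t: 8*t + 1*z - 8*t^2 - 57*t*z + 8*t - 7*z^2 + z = -8*t^2 + t*(16 - 57*z) - 7*z^2 + 2*z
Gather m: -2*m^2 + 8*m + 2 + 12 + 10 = -2*m^2 + 8*m + 24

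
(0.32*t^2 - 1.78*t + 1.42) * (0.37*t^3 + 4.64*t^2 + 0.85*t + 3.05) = 0.1184*t^5 + 0.8262*t^4 - 7.4618*t^3 + 6.0518*t^2 - 4.222*t + 4.331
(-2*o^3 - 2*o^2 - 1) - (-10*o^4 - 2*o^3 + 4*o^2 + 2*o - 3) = 10*o^4 - 6*o^2 - 2*o + 2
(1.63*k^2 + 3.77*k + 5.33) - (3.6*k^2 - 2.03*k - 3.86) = -1.97*k^2 + 5.8*k + 9.19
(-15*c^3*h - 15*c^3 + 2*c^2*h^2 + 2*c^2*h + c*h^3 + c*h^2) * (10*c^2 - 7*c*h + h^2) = -150*c^5*h - 150*c^5 + 125*c^4*h^2 + 125*c^4*h - 19*c^3*h^3 - 19*c^3*h^2 - 5*c^2*h^4 - 5*c^2*h^3 + c*h^5 + c*h^4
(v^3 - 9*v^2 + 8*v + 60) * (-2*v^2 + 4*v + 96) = -2*v^5 + 22*v^4 + 44*v^3 - 952*v^2 + 1008*v + 5760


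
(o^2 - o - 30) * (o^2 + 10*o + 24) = o^4 + 9*o^3 - 16*o^2 - 324*o - 720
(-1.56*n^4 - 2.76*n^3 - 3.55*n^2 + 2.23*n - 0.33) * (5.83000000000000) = -9.0948*n^4 - 16.0908*n^3 - 20.6965*n^2 + 13.0009*n - 1.9239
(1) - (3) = -2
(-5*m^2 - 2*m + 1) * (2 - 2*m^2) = 10*m^4 + 4*m^3 - 12*m^2 - 4*m + 2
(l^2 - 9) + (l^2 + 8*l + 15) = 2*l^2 + 8*l + 6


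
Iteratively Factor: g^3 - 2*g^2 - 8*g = (g)*(g^2 - 2*g - 8) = g*(g - 4)*(g + 2)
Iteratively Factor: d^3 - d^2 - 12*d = (d + 3)*(d^2 - 4*d) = d*(d + 3)*(d - 4)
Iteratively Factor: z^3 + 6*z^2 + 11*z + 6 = (z + 1)*(z^2 + 5*z + 6) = (z + 1)*(z + 2)*(z + 3)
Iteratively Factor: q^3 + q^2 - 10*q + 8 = (q - 1)*(q^2 + 2*q - 8) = (q - 2)*(q - 1)*(q + 4)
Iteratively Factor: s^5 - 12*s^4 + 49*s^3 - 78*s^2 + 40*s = (s - 1)*(s^4 - 11*s^3 + 38*s^2 - 40*s) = (s - 4)*(s - 1)*(s^3 - 7*s^2 + 10*s) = (s - 5)*(s - 4)*(s - 1)*(s^2 - 2*s) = s*(s - 5)*(s - 4)*(s - 1)*(s - 2)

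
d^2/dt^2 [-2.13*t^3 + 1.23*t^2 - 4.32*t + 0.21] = 2.46 - 12.78*t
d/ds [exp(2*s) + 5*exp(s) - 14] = (2*exp(s) + 5)*exp(s)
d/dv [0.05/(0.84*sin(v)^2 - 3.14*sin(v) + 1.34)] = (0.157 - 0.084*sin(v))*cos(v)/(0.84*sin(v)^2 - 3.14*sin(v) + 1.34)^2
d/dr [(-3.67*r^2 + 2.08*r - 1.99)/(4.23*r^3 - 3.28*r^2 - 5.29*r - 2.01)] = (15.5241*r^4 - 17.5968*r^3 + 51.4898*r^2 + 1.699*r - 14.7079)/(17.8929*r^6 - 27.7488*r^5 - 33.995*r^4 + 17.6978*r^3 + 41.1697*r^2 + 21.2658*r + 4.0401)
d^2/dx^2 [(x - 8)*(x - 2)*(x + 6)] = 6*x - 8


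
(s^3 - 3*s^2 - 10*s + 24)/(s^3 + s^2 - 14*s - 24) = (s - 2)/(s + 2)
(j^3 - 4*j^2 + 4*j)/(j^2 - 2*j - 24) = j*(-j^2 + 4*j - 4)/(-j^2 + 2*j + 24)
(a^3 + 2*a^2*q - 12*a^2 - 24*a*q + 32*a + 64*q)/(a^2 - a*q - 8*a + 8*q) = (-a^2 - 2*a*q + 4*a + 8*q)/(-a + q)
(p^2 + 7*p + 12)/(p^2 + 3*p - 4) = (p + 3)/(p - 1)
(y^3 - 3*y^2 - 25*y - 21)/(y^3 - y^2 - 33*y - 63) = (y + 1)/(y + 3)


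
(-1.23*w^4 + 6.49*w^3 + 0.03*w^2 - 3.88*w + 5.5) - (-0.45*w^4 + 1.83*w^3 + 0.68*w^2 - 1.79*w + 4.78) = -0.78*w^4 + 4.66*w^3 - 0.65*w^2 - 2.09*w + 0.72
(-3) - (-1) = -2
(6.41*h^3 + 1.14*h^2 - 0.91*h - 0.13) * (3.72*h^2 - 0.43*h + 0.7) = 23.8452*h^5 + 1.4845*h^4 + 0.6116*h^3 + 0.7057*h^2 - 0.5811*h - 0.091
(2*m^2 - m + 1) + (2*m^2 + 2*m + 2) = 4*m^2 + m + 3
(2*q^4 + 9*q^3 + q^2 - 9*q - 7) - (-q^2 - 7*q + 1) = 2*q^4 + 9*q^3 + 2*q^2 - 2*q - 8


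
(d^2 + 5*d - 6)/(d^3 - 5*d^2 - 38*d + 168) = (d - 1)/(d^2 - 11*d + 28)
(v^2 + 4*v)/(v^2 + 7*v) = (v + 4)/(v + 7)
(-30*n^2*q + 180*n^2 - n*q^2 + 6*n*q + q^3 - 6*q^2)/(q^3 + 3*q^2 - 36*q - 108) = (-30*n^2 - n*q + q^2)/(q^2 + 9*q + 18)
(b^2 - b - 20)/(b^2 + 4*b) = (b - 5)/b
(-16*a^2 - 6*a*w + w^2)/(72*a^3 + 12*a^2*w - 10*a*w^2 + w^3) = (-8*a + w)/(36*a^2 - 12*a*w + w^2)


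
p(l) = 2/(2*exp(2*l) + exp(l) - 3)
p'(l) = 2*(-4*exp(2*l) - exp(l))/(2*exp(2*l) + exp(l) - 3)^2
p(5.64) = 0.00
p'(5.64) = -0.00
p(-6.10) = -0.67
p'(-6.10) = -0.00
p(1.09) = 0.11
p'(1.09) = -0.25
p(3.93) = 0.00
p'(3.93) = -0.00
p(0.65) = 0.32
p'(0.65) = -0.85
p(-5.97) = -0.67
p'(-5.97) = -0.00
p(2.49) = 0.01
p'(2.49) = -0.01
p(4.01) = 0.00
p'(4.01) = -0.00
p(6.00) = 0.00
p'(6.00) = 0.00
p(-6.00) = -0.67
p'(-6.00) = 0.00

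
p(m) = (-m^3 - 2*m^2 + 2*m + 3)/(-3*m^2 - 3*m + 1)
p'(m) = (6*m + 3)*(-m^3 - 2*m^2 + 2*m + 3)/(-3*m^2 - 3*m + 1)^2 + (-3*m^2 - 4*m + 2)/(-3*m^2 - 3*m + 1)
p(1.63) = 0.29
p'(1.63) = 0.75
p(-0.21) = 1.67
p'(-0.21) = 3.75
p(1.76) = 0.38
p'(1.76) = 0.68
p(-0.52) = 0.89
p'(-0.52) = 1.81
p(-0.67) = 0.64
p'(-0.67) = 1.61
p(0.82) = -0.79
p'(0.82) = 2.75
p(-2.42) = -0.07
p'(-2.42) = 0.55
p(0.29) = -27.70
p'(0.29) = 1068.67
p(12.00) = 4.26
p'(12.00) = 0.34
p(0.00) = 3.00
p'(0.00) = 11.00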